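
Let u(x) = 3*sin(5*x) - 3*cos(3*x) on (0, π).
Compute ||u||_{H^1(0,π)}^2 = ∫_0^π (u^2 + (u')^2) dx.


||u||_{H^1(0,π)}^2 = 162*π

u'(x) = 9*sin(3*x) + 15*cos(5*x).
Expand u² and (u')² and integrate term by term on (0, π), using: for integers n ≥ 1, ∫_0^π sin²(nx) dx = ∫_0^π cos²(nx) dx = π/2; for n ≠ n', ∫_0^π sin(nx)sin(n'x) dx = ∫_0^π cos(nx)cos(n'x) dx = 0; and by product-to-sum, ∫_0^π sin(nx)cos(n'x) dx = ½∫_0^π [sin((n+n')x) + sin((n−n')x)] dx, which is 0 when n+n' is even and 2n/(n²−n'²) when n+n' is odd (it need not vanish on (0, π)).
  u² squared terms: (-3)²·∫cos(3x)² dx = 9·π/2 = 9*π/2;  (3)²·∫sin(5x)² dx = 9·π/2 = 9*π/2.
  u² cross terms: 2·(-3)·(3)·∫cos(3x)·sin(5x) dx = -18·(0) = 0.
  So ∫_0^π u² dx = 9*π/2 + 9*π/2 + 0 = 9*π.
  (u')² squared terms: (9)²·∫sin(3x)² dx = 81·π/2 = 81*π/2;  (15)²·∫cos(5x)² dx = 225·π/2 = 225*π/2.
  (u')² cross terms: 2·(9)·(15)·∫sin(3x)·cos(5x) dx = 270·(0) = 0.
  So ∫_0^π (u')² dx = 81*π/2 + 225*π/2 + 0 = 153*π.
||u||_{H^1}^2 = (9*π) + (153*π) = 162*π.


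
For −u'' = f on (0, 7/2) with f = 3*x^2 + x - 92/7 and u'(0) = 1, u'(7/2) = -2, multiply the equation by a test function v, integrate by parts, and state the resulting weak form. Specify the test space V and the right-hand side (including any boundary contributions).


V = H^1(0, 7/2) (v unrestricted at boundary; u is determined up to an additive constant); weak form: ∫_0^7/2 u'v' dx = ∫_0^7/2 (3*x^2 + x - 92/7) v dx − 2·v(7/2) − v(0) for all v ∈ V.

Multiply both sides by a test function v and integrate from 0 to 7/2:
  ∫_0^7/2 −u''(x) v(x) dx = ∫_0^7/2 f(x) v(x) dx.
Integrate the LHS by parts once:
  ∫_0^7/2 −u'' v dx = −[u'(x) v(x)]_0^7/2 + ∫_0^7/2 u'(x) v'(x) dx.
Thus ∫_0^7/2 u'(x) v'(x) dx = ∫_0^7/2 f(x) v(x) dx + [u'(x) v(x)]_0^7/2.
Choose V so that boundary terms are either known or forced to vanish.
u has inhomogeneous Neumann u'(0) = 1, u'(7/2) = -2. [u' v]_0^7/2 = (-2)·v(7/2) − (1)·v(0) = − 2·v(7/2) − v(0). Take V = H^1(0, 7/2); boundary term becomes part of RHS.
Weak formulation: find u (satisfying any essential BC) such that ∫_0^7/2 u'(x) v'(x) dx = ∫_0^7/2 f v dx − 2·v(7/2) − v(0) for all v ∈ V (Neumann data are natural BCs: they enter the RHS as boundary terms).
Substituting f(x) = 3*x^2 + x - 92/7, the right-hand side is ∫_0^7/2 (3*x^2 + x - 92/7) v dx − 2·v(7/2) − v(0).
Compatibility check (pure Neumann): taking v ≡ 1 ∈ V gives 0 = ∫_0^7/2 f dx + (-2) − (1), i.e. ∫_0^7/2 f dx must equal u'(0) − u'(7/2) = 3. Indeed ∫_0^7/2 (3*x^2 + x - 92/7) dx = 3, so the data are compatible. The solution is then unique only up to an additive constant (fix it e.g. by requiring ∫_0^7/2 u dx = 0).


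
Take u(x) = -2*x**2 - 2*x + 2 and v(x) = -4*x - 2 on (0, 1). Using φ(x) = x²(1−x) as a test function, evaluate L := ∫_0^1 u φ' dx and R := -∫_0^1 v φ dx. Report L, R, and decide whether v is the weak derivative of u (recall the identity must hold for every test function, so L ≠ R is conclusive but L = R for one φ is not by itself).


LHS = 11/30, RHS = 11/30. Yes, v = u' weakly.

u(x) = -2*x**2 - 2*x + 2, classical derivative u'(x) = -4*x - 2.
φ(x) = x²(1−x), so φ'(x) = x*(2 - 3*x).
Note φ(0) = φ(1) = 0, so the boundary term u·φ vanishes.
LHS = ∫_0^1 u(x) φ'(x) dx = ∫_0^1 (6*x^4 + 2*x^3 - 10*x^2 + 4*x) dx. Term by term:
  ∫_0^1 6*x^4 dx = 6/5;  ∫_0^1 2*x^3 dx = 1/2;  ∫_0^1 -10*x^2 dx = -10/3;
  ∫_0^1 4*x dx = 2.
Sum: 6/5 + 1/2 − 10/3 + 2 = 11/30.
So LHS = 11/30.
∫_0^1 v(x) φ(x) dx = ∫_0^1 (4*x^4 - 2*x^3 - 2*x^2) dx. Term by term:
  ∫_0^1 4*x^4 dx = 4/5;  ∫_0^1 -2*x^3 dx = -1/2;  ∫_0^1 -2*x^2 dx = -2/3.
Sum: 4/5 − 1/2 − 2/3 = -11/30.
So RHS = -∫_0^1 v(x) φ(x) dx = 11/30.
LHS = RHS, so the identity holds for this test φ.
Moreover u is smooth here and v(x) = u'(x) = -4*x - 2 pointwise, so the identity holds for every test function. Hence v is the weak derivative of u.


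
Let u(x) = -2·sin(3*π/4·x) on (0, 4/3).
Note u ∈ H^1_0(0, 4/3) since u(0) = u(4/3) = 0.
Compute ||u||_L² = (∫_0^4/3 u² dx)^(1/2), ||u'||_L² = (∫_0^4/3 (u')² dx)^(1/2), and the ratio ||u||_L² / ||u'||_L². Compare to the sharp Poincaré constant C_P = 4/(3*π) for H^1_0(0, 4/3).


||u||_L² / ||u'||_L² = 4/(3*π) = C_P.

u(x) = -2·sin(3*π/4·x), so u'(x) = -3*π*cos(3*π*x/4)/2.
Writing u(x) = A·sin(kπx/L) with A = -2 and k = 1, use ∫_0^L sin²(kπx/L) dx = L/2 and ∫_0^L cos²(kπx/L) dx = L/2.
u² = 4·sin²(3*π/4·x) and (u')² = 9*π^2/4·cos²(3*π/4·x), and each of sin², cos² integrates to L/2 = 2/3 over (0, 4/3).
∫_0^4/3 u² dx = 8/3, so ||u||_L² = 2*sqrt(6)/3.
∫_0^4/3 (u')² dx = 3*π^2/2, so ||u'||_L² = sqrt(6)*π/2.
Ratio ||u||_L² / ||u'||_L² = 4/(3*π).
Sharp Poincaré constant on H^1_0(0, 4/3) is C_P = L/π = 4/(3*π), achieved by sin(3*π/4·x).
This is the k = 1 eigenfunction (up to amplitude), so the ratio equals the sharp Poincaré constant exactly.


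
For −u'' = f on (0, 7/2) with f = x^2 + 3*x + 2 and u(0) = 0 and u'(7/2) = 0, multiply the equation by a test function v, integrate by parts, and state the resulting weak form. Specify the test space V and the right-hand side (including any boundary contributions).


V = {v ∈ H^1(0, 7/2) : v(0) = 0} (test functions vanish at x = 0 where u is specified); weak form: ∫_0^7/2 u'v' dx = ∫_0^7/2 (x^2 + 3*x + 2) v dx for all v ∈ V.

Multiply both sides by a test function v and integrate from 0 to 7/2:
  ∫_0^7/2 −u''(x) v(x) dx = ∫_0^7/2 f(x) v(x) dx.
Integrate the LHS by parts once:
  ∫_0^7/2 −u'' v dx = −[u'(x) v(x)]_0^7/2 + ∫_0^7/2 u'(x) v'(x) dx.
Thus ∫_0^7/2 u'(x) v'(x) dx = ∫_0^7/2 f(x) v(x) dx + [u'(x) v(x)]_0^7/2.
Choose V so that boundary terms are either known or forced to vanish.
Mixed BC: u(0) = 0 (Dirichlet) and u'(7/2) = 0 (Neumann). Define V = {v ∈ H^1(0, 7/2) : v(0) = 0}. Then [u' v]_0^7/2 = u'(7/2)·v(7/2) − u'(0)·0 = 0.
Weak formulation: find u (satisfying any essential BC) such that ∫_0^7/2 u'(x) v'(x) dx = ∫_0^7/2 f v dx for all v ∈ V (Dirichlet at 0 absorbed into V; the Neumann datum at x = 7/2 is zero, so no boundary term remains).
Substituting f(x) = x^2 + 3*x + 2, the right-hand side is ∫_0^7/2 (x^2 + 3*x + 2) v dx.


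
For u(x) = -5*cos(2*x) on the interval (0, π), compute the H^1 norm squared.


||u||_{H^1(0,π)}^2 = 125*π/2

u'(x) = 10*sin(2*x).
Expand u² and (u')² and integrate term by term on (0, π), using: for integers n ≥ 1, ∫_0^π sin²(nx) dx = ∫_0^π cos²(nx) dx = π/2; for n ≠ n', ∫_0^π sin(nx)sin(n'x) dx = ∫_0^π cos(nx)cos(n'x) dx = 0; and by product-to-sum, ∫_0^π sin(nx)cos(n'x) dx = ½∫_0^π [sin((n+n')x) + sin((n−n')x)] dx, which is 0 when n+n' is even and 2n/(n²−n'²) when n+n' is odd (it need not vanish on (0, π)).
  u² squared terms: (-5)²·∫cos(2x)² dx = 25·π/2 = 25*π/2.
  So ∫_0^π u² dx = 25*π/2.
  (u')² squared terms: (10)²·∫sin(2x)² dx = 100·π/2 = 50*π.
  So ∫_0^π (u')² dx = 50*π.
||u||_{H^1}^2 = (25*π/2) + (50*π) = 125*π/2.


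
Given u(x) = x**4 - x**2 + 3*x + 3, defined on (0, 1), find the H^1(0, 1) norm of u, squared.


||u||_{H^1}^2 = 2623/90

The H^1 norm (squared) on an interval (0, L) is
  ||u||_{H^1}^2 = ∫_0^L u(x)^2 dx + ∫_0^L u'(x)^2 dx.
Compute u'(x) = 4*x**3 - 2*x + 3.
Then u(x)^2 = x**8 - 2*x**6 + 6*x**5 + 7*x**4 - 6*x**3 + 3*x**2 + 18*x + 9 and u'(x)^2 = 16*x**6 - 16*x**4 + 24*x**3 + 4*x**2 - 12*x + 9.
Integrate each monomial from 0 to 1 using ∫_0^1 c·x^n dx = c·1^(n+1)/(n+1):
  ∫_0^1 u(x)^2 dx = ∫_0^1 (x^8 - 2*x^6 + 6*x^5 + 7*x^4 - 6*x^3 + 3*x^2 + 18*x + 9) dx. Term by term:
    ∫_0^1 x^8 dx = 1/9;  ∫_0^1 -2*x^6 dx = -2/7;  ∫_0^1 6*x^5 dx = 1;
    ∫_0^1 7*x^4 dx = 7/5;  ∫_0^1 -6*x^3 dx = -3/2;  ∫_0^1 3*x^2 dx = 1;
    ∫_0^1 18*x dx = 9;  ∫_0^1 9 dx = 9.
  Sum: 1/9 − 2/7 + 1 + 7/5 − 3/2 + 1 + 9 + 9 = 12427/630.
  ∫_0^1 u'(x)^2 dx = ∫_0^1 (16*x^6 - 16*x^4 + 24*x^3 + 4*x^2 - 12*x + 9) dx. Term by term:
    ∫_0^1 16*x^6 dx = 16/7;  ∫_0^1 -16*x^4 dx = -16/5;  ∫_0^1 24*x^3 dx = 6;
    ∫_0^1 4*x^2 dx = 4/3;  ∫_0^1 -12*x dx = -6;  ∫_0^1 9 dx = 9.
  Sum: 16/7 − 16/5 + 6 + 4/3 − 6 + 9 = 989/105.
Adding: ||u||_{H^1}^2 = 12427/630 + 989/105 = 2623/90.


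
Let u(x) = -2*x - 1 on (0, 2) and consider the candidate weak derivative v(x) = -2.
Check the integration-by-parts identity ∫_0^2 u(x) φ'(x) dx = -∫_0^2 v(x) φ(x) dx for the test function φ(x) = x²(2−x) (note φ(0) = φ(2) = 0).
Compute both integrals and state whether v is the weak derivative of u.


LHS = 8/3, RHS = 8/3. Yes, v = u' weakly.

u(x) = -2*x - 1, classical derivative u'(x) = -2.
φ(x) = x²(2−x), so φ'(x) = x*(4 - 3*x).
Note φ(0) = φ(2) = 0, so the boundary term u·φ vanishes.
LHS = ∫_0^2 u(x) φ'(x) dx = ∫_0^2 (6*x^3 - 5*x^2 - 4*x) dx. Term by term:
  ∫_0^2 6*x^3 dx = 24;  ∫_0^2 -5*x^2 dx = -40/3;  ∫_0^2 -4*x dx = -8.
Sum: 24 − 40/3 − 8 = 8/3.
So LHS = 8/3.
∫_0^2 v(x) φ(x) dx = ∫_0^2 (2*x^3 - 4*x^2) dx. Term by term:
  ∫_0^2 2*x^3 dx = 8;  ∫_0^2 -4*x^2 dx = -32/3.
Sum: 8 − 32/3 = -8/3.
So RHS = -∫_0^2 v(x) φ(x) dx = 8/3.
LHS = RHS, so the identity holds for this test φ.
Moreover u is smooth here and v(x) = u'(x) = -2 pointwise, so the identity holds for every test function. Hence v is the weak derivative of u.


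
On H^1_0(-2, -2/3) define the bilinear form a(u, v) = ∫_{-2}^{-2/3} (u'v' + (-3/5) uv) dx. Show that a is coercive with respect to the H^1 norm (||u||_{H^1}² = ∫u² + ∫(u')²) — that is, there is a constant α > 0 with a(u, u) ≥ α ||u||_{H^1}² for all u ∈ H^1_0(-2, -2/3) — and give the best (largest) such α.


α = 3*(-16 + 15*π^2)/(5*(16 + 9*π^2))

Coercivity of a(·,·) on H^1_0(-2, -2/3) means a(u, u) ≥ α ||u||_{H^1}² for every u ∈ H^1_0.
The interval has length L = 4/3, and Poincaré/coercivity depend only on L. Here a(u, u) = ∫(u')² + (-3/5)·∫u².
Here c = -3/5 < 0 with |c| < (π/L)² = 9*π^2/16, so coercivity still holds. The condition a(u,u) ≥ α||u||_{H^1}² reads (1−α)∫(u')² ≥ (α−c)∫u². Any admissible α is ≤ 1 (rapidly oscillating u have ∫u²/∫(u')² → 0), and α = 1 would force 0 ≥ (1−c)∫u², impossible since c < 1; so 1−α > 0. By the sharp Poincaré inequality on H^1_0 of an interval of length L, ∫(u')² ≥ (π/L)²∫u² with equality for the first sine mode sin(π(x−x₀)/L) (x₀ the left endpoint), so the inequality holds for all u iff (1−α)(π/L)² ≥ α − c, i.e. α ≤ ((π/L)² + c)/((π/L)² + 1) = (1 + c(L/π)²)/(1 + (L/π)²). (Direct route, valid since c ≤ 0: Poincaré gives c∫u² ≥ c(L/π)²∫(u')², so a(u,u) ≥ (1 + c(L/π)²)∫(u')², while ||u||_{H^1}² ≤ (1 + (L/π)²)∫(u')²; dividing yields the same α.) With (π/L)² = 9*π^2/16 and c = -3/5, the largest admissible constant is α = ((π/L)² + c)/((π/L)² + 1).
Simplifying, α = 3*(-16 + 15*π^2)/(5*(16 + 9*π^2)).


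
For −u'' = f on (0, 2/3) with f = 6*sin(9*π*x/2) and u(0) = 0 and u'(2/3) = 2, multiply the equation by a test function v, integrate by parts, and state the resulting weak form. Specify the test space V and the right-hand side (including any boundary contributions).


V = {v ∈ H^1(0, 2/3) : v(0) = 0} (test functions vanish at x = 0 where u is specified); weak form: ∫_0^2/3 u'v' dx = ∫_0^2/3 (6*sin(9*π*x/2)) v dx + 2·v(2/3) for all v ∈ V.

Multiply both sides by a test function v and integrate from 0 to 2/3:
  ∫_0^2/3 −u''(x) v(x) dx = ∫_0^2/3 f(x) v(x) dx.
Integrate the LHS by parts once:
  ∫_0^2/3 −u'' v dx = −[u'(x) v(x)]_0^2/3 + ∫_0^2/3 u'(x) v'(x) dx.
Thus ∫_0^2/3 u'(x) v'(x) dx = ∫_0^2/3 f(x) v(x) dx + [u'(x) v(x)]_0^2/3.
Choose V so that boundary terms are either known or forced to vanish.
Mixed BC: u(0) = 0 (Dirichlet) and u'(2/3) = 2 (Neumann). Define V = {v ∈ H^1(0, 2/3) : v(0) = 0}. Then [u' v]_0^2/3 = u'(2/3)·v(2/3) − u'(0)·0 = 2·v(2/3).
Weak formulation: find u (satisfying any essential BC) such that ∫_0^2/3 u'(x) v'(x) dx = ∫_0^2/3 f v dx + 2·v(2/3) for all v ∈ V (Dirichlet at 0 absorbed into V; Neumann datum at x = 2/3 contributes the boundary term).
Substituting f(x) = 6*sin(9*π*x/2), the right-hand side is ∫_0^2/3 (6*sin(9*π*x/2)) v dx + 2·v(2/3).


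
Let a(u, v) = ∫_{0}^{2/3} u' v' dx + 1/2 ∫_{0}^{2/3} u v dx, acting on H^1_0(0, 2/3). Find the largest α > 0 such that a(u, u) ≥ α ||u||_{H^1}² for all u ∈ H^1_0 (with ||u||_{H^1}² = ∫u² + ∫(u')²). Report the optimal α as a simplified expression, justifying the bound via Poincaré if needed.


α = (2 + 9*π^2)/(4 + 9*π^2)

Coercivity of a(·,·) on H^1_0(0, 2/3) means a(u, u) ≥ α ||u||_{H^1}² for every u ∈ H^1_0.
The interval has length L = 2/3, and Poincaré/coercivity depend only on L. Here a(u, u) = ∫(u')² + (1/2)·∫u².
Here 0 < c = 1/2 < 1. The condition a(u,u) ≥ α||u||_{H^1}² reads (1−α)∫(u')² ≥ (α−c)∫u². Any admissible α is ≤ 1 (rapidly oscillating u have ∫u²/∫(u')² → 0), and α = 1 would force 0 ≥ (1−c)∫u², impossible since c < 1; so 1−α > 0. By the sharp Poincaré inequality on H^1_0 of an interval of length L, ∫(u')² ≥ (π/L)²∫u² with equality for the first sine mode sin(π(x−x₀)/L) (x₀ the left endpoint), so the inequality holds for all u iff (1−α)(π/L)² ≥ α − c, i.e. α ≤ ((π/L)² + c)/((π/L)² + 1) = (1 + c(L/π)²)/(1 + (L/π)²). With (π/L)² = 9*π^2/4 and c = 1/2, the largest admissible constant is α = ((π/L)² + c)/((π/L)² + 1).
Simplifying, α = (2 + 9*π^2)/(4 + 9*π^2).


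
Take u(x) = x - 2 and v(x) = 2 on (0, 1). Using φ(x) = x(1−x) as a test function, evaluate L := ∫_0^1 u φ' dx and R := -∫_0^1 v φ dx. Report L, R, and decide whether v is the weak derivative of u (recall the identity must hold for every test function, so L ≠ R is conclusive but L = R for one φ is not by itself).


LHS = -1/6, RHS = -1/3. No, v is not the weak derivative of u.

u(x) = x - 2, classical derivative u'(x) = 1.
φ(x) = x(1−x), so φ'(x) = 1 - 2*x.
Note φ(0) = φ(1) = 0, so the boundary term u·φ vanishes.
LHS = ∫_0^1 u(x) φ'(x) dx = ∫_0^1 (-2*x^2 + 5*x - 2) dx. Term by term:
  ∫_0^1 -2*x^2 dx = -2/3;  ∫_0^1 5*x dx = 5/2;  ∫_0^1 -2 dx = -2.
Sum: -2/3 + 5/2 − 2 = -1/6.
So LHS = -1/6.
∫_0^1 v(x) φ(x) dx = ∫_0^1 (-2*x^2 + 2*x) dx. Term by term:
  ∫_0^1 -2*x^2 dx = -2/3;  ∫_0^1 2*x dx = 1.
Sum: -2/3 + 1 = 1/3.
So RHS = -∫_0^1 v(x) φ(x) dx = -1/3.
LHS − RHS = 1/6 ≠ 0, so the identity fails.
(For a valid weak derivative the identity must hold for EVERY test function, in particular this one. The failure shows v is NOT the weak derivative of u.)
Correct weak derivative would be u'(x) = 1.


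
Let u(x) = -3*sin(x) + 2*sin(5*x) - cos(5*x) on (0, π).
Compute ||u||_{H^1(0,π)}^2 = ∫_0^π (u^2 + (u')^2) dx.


||u||_{H^1(0,π)}^2 = 74*π

u'(x) = 5*sin(5*x) - 3*cos(x) + 10*cos(5*x).
Expand u² and (u')² and integrate term by term on (0, π), using: for integers n ≥ 1, ∫_0^π sin²(nx) dx = ∫_0^π cos²(nx) dx = π/2; for n ≠ n', ∫_0^π sin(nx)sin(n'x) dx = ∫_0^π cos(nx)cos(n'x) dx = 0; and by product-to-sum, ∫_0^π sin(nx)cos(n'x) dx = ½∫_0^π [sin((n+n')x) + sin((n−n')x)] dx, which is 0 when n+n' is even and 2n/(n²−n'²) when n+n' is odd (it need not vanish on (0, π)).
  u² squared terms: (-1)²·∫cos(5x)² dx = 1·π/2 = π/2;  (-3)²·∫sin(x)² dx = 9·π/2 = 9*π/2;  (2)²·∫sin(5x)² dx = 4·π/2 = 2*π.
  u² cross terms: 2·(-1)·(-3)·∫cos(5x)·sin(x) dx = 6·(0) = 0;  2·(-1)·(2)·∫cos(5x)·sin(5x) dx = -4·(0) = 0;  2·(-3)·(2)·∫sin(x)·sin(5x) dx = -12·(0) = 0.
  So ∫_0^π u² dx = π/2 + 9*π/2 + 2*π + 0 + 0 + 0 = 7*π.
  (u')² squared terms: (-3)²·∫cos(x)² dx = 9·π/2 = 9*π/2;  (5)²·∫sin(5x)² dx = 25·π/2 = 25*π/2;  (10)²·∫cos(5x)² dx = 100·π/2 = 50*π.
  (u')² cross terms: 2·(-3)·(5)·∫cos(x)·sin(5x) dx = -30·(0) = 0;  2·(-3)·(10)·∫cos(x)·cos(5x) dx = -60·(0) = 0;  2·(5)·(10)·∫sin(5x)·cos(5x) dx = 100·(0) = 0.
  So ∫_0^π (u')² dx = 9*π/2 + 25*π/2 + 50*π + 0 + 0 + 0 = 67*π.
||u||_{H^1}^2 = (7*π) + (67*π) = 74*π.


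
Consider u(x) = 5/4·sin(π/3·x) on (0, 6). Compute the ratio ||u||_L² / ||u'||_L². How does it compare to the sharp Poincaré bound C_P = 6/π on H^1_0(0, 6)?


||u||_L² / ||u'||_L² = 3/π < C_P = 6/π.

u(x) = 5/4·sin(π/3·x), so u'(x) = 5*π*cos(π*x/3)/12.
Writing u(x) = A·sin(kπx/L) with A = 5/4 and k = 2, use ∫_0^L sin²(kπx/L) dx = L/2 and ∫_0^L cos²(kπx/L) dx = L/2.
u² = 25/16·sin²(π/3·x) and (u')² = 25*π^2/144·cos²(π/3·x), and each of sin², cos² integrates to L/2 = 3 over (0, 6).
∫_0^6 u² dx = 75/16, so ||u||_L² = 5*sqrt(3)/4.
∫_0^6 (u')² dx = 25*π^2/48, so ||u'||_L² = 5*sqrt(3)*π/12.
Ratio ||u||_L² / ||u'||_L² = 3/π.
Sharp Poincaré constant on H^1_0(0, 6) is C_P = L/π = 6/π, achieved by sin(π/6·x).
This is the k = 2 harmonic; the ratio L/(kπ) is strictly less than C_P = L/π, consistent with the sharp inequality ||u||_L² ≤ C_P ||u'||_L².


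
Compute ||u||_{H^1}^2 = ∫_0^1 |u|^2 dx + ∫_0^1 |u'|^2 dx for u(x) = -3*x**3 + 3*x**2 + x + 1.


||u||_{H^1}^2 = 569/105

The H^1 norm (squared) on an interval (0, L) is
  ||u||_{H^1}^2 = ∫_0^L u(x)^2 dx + ∫_0^L u'(x)^2 dx.
Compute u'(x) = -9*x**2 + 6*x + 1.
Then u(x)^2 = 9*x**6 - 18*x**5 + 3*x**4 + 7*x**2 + 2*x + 1 and u'(x)^2 = 81*x**4 - 108*x**3 + 18*x**2 + 12*x + 1.
Integrate each monomial from 0 to 1 using ∫_0^1 c·x^n dx = c·1^(n+1)/(n+1):
  ∫_0^1 u(x)^2 dx = ∫_0^1 (9*x^6 - 18*x^5 + 3*x^4 + 7*x^2 + 2*x + 1) dx. Term by term:
    ∫_0^1 9*x^6 dx = 9/7;  ∫_0^1 -18*x^5 dx = -3;  ∫_0^1 3*x^4 dx = 3/5;
    ∫_0^1 7*x^2 dx = 7/3;  ∫_0^1 2*x dx = 1;  ∫_0^1 1 dx = 1.
  Sum: 9/7 − 3 + 3/5 + 7/3 + 1 + 1 = 338/105.
  ∫_0^1 u'(x)^2 dx = ∫_0^1 (81*x^4 - 108*x^3 + 18*x^2 + 12*x + 1) dx. Term by term:
    ∫_0^1 81*x^4 dx = 81/5;  ∫_0^1 -108*x^3 dx = -27;  ∫_0^1 18*x^2 dx = 6;
    ∫_0^1 12*x dx = 6;  ∫_0^1 1 dx = 1.
  Sum: 81/5 − 27 + 6 + 6 + 1 = 11/5.
Adding: ||u||_{H^1}^2 = 338/105 + 11/5 = 569/105.


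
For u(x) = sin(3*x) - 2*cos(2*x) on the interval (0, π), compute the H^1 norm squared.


||u||_{H^1(0,π)}^2 = -24 + 15*π

u'(x) = 4*sin(2*x) + 3*cos(3*x).
Expand u² and (u')² and integrate term by term on (0, π), using: for integers n ≥ 1, ∫_0^π sin²(nx) dx = ∫_0^π cos²(nx) dx = π/2; for n ≠ n', ∫_0^π sin(nx)sin(n'x) dx = ∫_0^π cos(nx)cos(n'x) dx = 0; and by product-to-sum, ∫_0^π sin(nx)cos(n'x) dx = ½∫_0^π [sin((n+n')x) + sin((n−n')x)] dx, which is 0 when n+n' is even and 2n/(n²−n'²) when n+n' is odd (it need not vanish on (0, π)).
  u² squared terms: (-2)²·∫cos(2x)² dx = 4·π/2 = 2*π;  (1)²·∫sin(3x)² dx = 1·π/2 = π/2.
  u² cross terms: 2·(-2)·(1)·∫cos(2x)·sin(3x) dx = -4·(6/5) = -24/5.
  So ∫_0^π u² dx = 2*π + π/2 − 24/5 = -24/5 + 5*π/2.
  (u')² squared terms: (3)²·∫cos(3x)² dx = 9·π/2 = 9*π/2;  (4)²·∫sin(2x)² dx = 16·π/2 = 8*π.
  (u')² cross terms: 2·(3)·(4)·∫cos(3x)·sin(2x) dx = 24·(-4/5) = -96/5.
  So ∫_0^π (u')² dx = 9*π/2 + 8*π − 96/5 = -96/5 + 25*π/2.
||u||_{H^1}^2 = (-24/5 + 5*π/2) + (-96/5 + 25*π/2) = -24 + 15*π.


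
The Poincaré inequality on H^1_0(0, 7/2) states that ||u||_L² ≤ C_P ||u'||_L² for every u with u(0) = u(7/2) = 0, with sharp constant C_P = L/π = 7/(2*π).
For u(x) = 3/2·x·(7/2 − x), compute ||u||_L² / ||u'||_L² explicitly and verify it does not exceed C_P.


||u||_L² / ||u'||_L² = 7*sqrt(10)/20 < C_P = 7/(2*π).

u(x) = 3/2·x·(7/2 − x), so u'(x) = 21/4 - 3*x.
u(x) = 3/2·x·(7/2 − x) vanishes at x = 0 and x = 7/2, so u ∈ H^1_0(0, 7/2). Differentiate via the product rule and integrate the resulting polynomials term by term.
  ∫_0^7/2 u² dx = ∫_0^7/2 (9*x^4/4 - 63*x^3/4 + 441*x^2/16) dx. Term by term:
    ∫_0^7/2 9*x^4/4 dx = 151263/640;  ∫_0^7/2 -63*x^3/4 dx = -151263/256;  ∫_0^7/2 441*x^2/16 dx = 50421/128.
  Sum: 151263/640 − 151263/256 + 50421/128 = 50421/1280.
  ∫_0^7/2 (u')² dx = ∫_0^7/2 (9*x^2 - 63*x/2 + 441/16) dx. Term by term:
    ∫_0^7/2 9*x^2 dx = 1029/8;  ∫_0^7/2 -63*x/2 dx = -3087/16;  ∫_0^7/2 441/16 dx = 3087/32.
  Sum: 1029/8 − 3087/16 + 3087/32 = 1029/32.
∫_0^7/2 u² dx = 50421/1280, so ||u||_L² = 49*sqrt(105)/80.
∫_0^7/2 (u')² dx = 1029/32, so ||u'||_L² = 7*sqrt(42)/8.
Ratio ||u||_L² / ||u'||_L² = 7*sqrt(10)/20.
Sharp Poincaré constant on H^1_0(0, 7/2) is C_P = L/π = 7/(2*π), achieved by sin(2*π/7·x).
A polynomial bump cannot attain the sharp Poincaré constant (only the first sine eigenfunction does), so the ratio is strictly less than C_P, consistent with ||u||_L² ≤ C_P ||u'||_L².


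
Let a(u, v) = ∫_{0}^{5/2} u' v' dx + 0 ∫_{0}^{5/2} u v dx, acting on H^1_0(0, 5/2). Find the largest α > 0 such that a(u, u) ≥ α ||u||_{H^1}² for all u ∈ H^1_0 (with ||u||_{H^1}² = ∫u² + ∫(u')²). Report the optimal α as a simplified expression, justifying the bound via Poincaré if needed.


α = 4*π^2/(25 + 4*π^2)

Coercivity of a(·,·) on H^1_0(0, 5/2) means a(u, u) ≥ α ||u||_{H^1}² for every u ∈ H^1_0.
The interval has length L = 5/2, and Poincaré/coercivity depend only on L. Here a(u, u) = ∫(u')² + (0)·∫u².
Here c = 0, so a(u,u) = ∫(u')² alone. The condition a(u,u) ≥ α||u||_{H^1}² reads (1−α)∫(u')² ≥ (α−c)∫u². Any admissible α is ≤ 1 (rapidly oscillating u have ∫u²/∫(u')² → 0), and α = 1 would force 0 ≥ (1−c)∫u², impossible since c < 1; so 1−α > 0. By the sharp Poincaré inequality on H^1_0 of an interval of length L, ∫(u')² ≥ (π/L)²∫u² with equality for the first sine mode sin(π(x−x₀)/L) (x₀ the left endpoint), so the inequality holds for all u iff (1−α)(π/L)² ≥ α − c, i.e. α ≤ ((π/L)² + c)/((π/L)² + 1) = (1 + c(L/π)²)/(1 + (L/π)²). (Direct route, valid since c ≤ 0: Poincaré gives c∫u² ≥ c(L/π)²∫(u')², so a(u,u) ≥ (1 + c(L/π)²)∫(u')², while ||u||_{H^1}² ≤ (1 + (L/π)²)∫(u')²; dividing yields the same α.) With (π/L)² = 4*π^2/25 and c = 0, the largest admissible constant is α = ((π/L)² + c)/((π/L)² + 1).
Simplifying, α = 4*π^2/(25 + 4*π^2).


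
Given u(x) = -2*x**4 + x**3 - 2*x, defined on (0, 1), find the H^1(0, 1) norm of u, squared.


||u||_{H^1}^2 = 1625/126

The H^1 norm (squared) on an interval (0, L) is
  ||u||_{H^1}^2 = ∫_0^L u(x)^2 dx + ∫_0^L u'(x)^2 dx.
Compute u'(x) = -8*x**3 + 3*x**2 - 2.
Then u(x)^2 = 4*x**8 - 4*x**7 + x**6 + 8*x**5 - 4*x**4 + 4*x**2 and u'(x)^2 = 64*x**6 - 48*x**5 + 9*x**4 + 32*x**3 - 12*x**2 + 4.
Integrate each monomial from 0 to 1 using ∫_0^1 c·x^n dx = c·1^(n+1)/(n+1):
  ∫_0^1 u(x)^2 dx = ∫_0^1 (4*x^8 - 4*x^7 + x^6 + 8*x^5 - 4*x^4 + 4*x^2) dx. Term by term:
    ∫_0^1 4*x^8 dx = 4/9;  ∫_0^1 -4*x^7 dx = -1/2;  ∫_0^1 x^6 dx = 1/7;
    ∫_0^1 8*x^5 dx = 4/3;  ∫_0^1 -4*x^4 dx = -4/5;  ∫_0^1 4*x^2 dx = 4/3.
  Sum: 4/9 − 1/2 + 1/7 + 4/3 − 4/5 + 4/3 = 1231/630.
  ∫_0^1 u'(x)^2 dx = ∫_0^1 (64*x^6 - 48*x^5 + 9*x^4 + 32*x^3 - 12*x^2 + 4) dx. Term by term:
    ∫_0^1 64*x^6 dx = 64/7;  ∫_0^1 -48*x^5 dx = -8;  ∫_0^1 9*x^4 dx = 9/5;
    ∫_0^1 32*x^3 dx = 8;  ∫_0^1 -12*x^2 dx = -4;  ∫_0^1 4 dx = 4.
  Sum: 64/7 − 8 + 9/5 + 8 − 4 + 4 = 383/35.
Adding: ||u||_{H^1}^2 = 1231/630 + 383/35 = 1625/126.


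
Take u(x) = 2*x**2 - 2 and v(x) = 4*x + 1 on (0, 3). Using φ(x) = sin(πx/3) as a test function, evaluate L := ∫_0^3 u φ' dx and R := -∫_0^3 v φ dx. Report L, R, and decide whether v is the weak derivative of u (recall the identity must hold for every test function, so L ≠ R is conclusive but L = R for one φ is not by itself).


LHS = -36/π, RHS = -42/π. No, v is not the weak derivative of u.

u(x) = 2*x**2 - 2, classical derivative u'(x) = 4*x.
φ(x) = sin(πx/3), so φ'(x) = π*cos(π*x/3)/3.
Note φ(0) = φ(3) = 0, so the boundary term u·φ vanishes.
LHS = ∫_0^3 u(x) φ'(x) dx = ∫_0^3 (2*π*x^2*cos(π*x/3)/3 - 2*π*cos(π*x/3)/3) dx. Term by term:
  ∫_0^3 -2*π*cos(π*x/3)/3 dx = 0;  ∫_0^3 2*π*x^2*cos(π*x/3)/3 dx = -36/π.
Sum: 0 − 36/π = -36/π.
So LHS = -36/π.
∫_0^3 v(x) φ(x) dx = ∫_0^3 (4*x*sin(π*x/3) + sin(π*x/3)) dx. Term by term:
  ∫_0^3 4*x*sin(π*x/3) dx = 36/π;  ∫_0^3 sin(π*x/3) dx = 6/π.
Sum: 36/π + 6/π = 42/π.
So RHS = -∫_0^3 v(x) φ(x) dx = -42/π.
LHS − RHS = 6/π ≠ 0, so the identity fails.
(For a valid weak derivative the identity must hold for EVERY test function, in particular this one. The failure shows v is NOT the weak derivative of u.)
Correct weak derivative would be u'(x) = 4*x.


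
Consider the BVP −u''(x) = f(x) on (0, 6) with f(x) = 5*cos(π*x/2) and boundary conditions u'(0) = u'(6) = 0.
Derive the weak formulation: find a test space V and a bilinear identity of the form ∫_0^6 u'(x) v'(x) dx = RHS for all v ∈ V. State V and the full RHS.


V = H^1(0, 6) (no boundary constraint on v; u is determined up to an additive constant); weak form: ∫_0^6 u'v' dx = ∫_0^6 (5*cos(π*x/2)) v dx for all v ∈ V.

Multiply both sides by a test function v and integrate from 0 to 6:
  ∫_0^6 −u''(x) v(x) dx = ∫_0^6 f(x) v(x) dx.
Integrate the LHS by parts once:
  ∫_0^6 −u'' v dx = −[u'(x) v(x)]_0^6 + ∫_0^6 u'(x) v'(x) dx.
Thus ∫_0^6 u'(x) v'(x) dx = ∫_0^6 f(x) v(x) dx + [u'(x) v(x)]_0^6.
Choose V so that boundary terms are either known or forced to vanish.
u has homogeneous Neumann: u'(0) = u'(6) = 0. So [u' v]_0^6 = 0·v(6) − 0·v(0) = 0 for any v; take V = H^1(0, 6).
Weak formulation: find u (satisfying any essential BC) such that ∫_0^6 u'(x) v'(x) dx = ∫_0^6 f v dx for all v ∈ V (homogeneous Neumann, so boundary terms vanish).
Substituting f(x) = 5*cos(π*x/2), the right-hand side is ∫_0^6 (5*cos(π*x/2)) v dx.
Compatibility check (pure Neumann): taking v ≡ 1 ∈ V gives 0 = ∫_0^6 f dx + (0) − (0), i.e. ∫_0^6 f dx must equal u'(0) − u'(6) = 0. Indeed ∫_0^6 (5*cos(π*x/2)) dx = 0, so the data are compatible. The solution is then unique only up to an additive constant (fix it e.g. by requiring ∫_0^6 u dx = 0).


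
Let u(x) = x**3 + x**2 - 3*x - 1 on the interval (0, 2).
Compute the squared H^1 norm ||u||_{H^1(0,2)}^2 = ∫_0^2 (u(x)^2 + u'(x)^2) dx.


||u||_{H^1}^2 = 7408/105

The H^1 norm (squared) on an interval (0, L) is
  ||u||_{H^1}^2 = ∫_0^L u(x)^2 dx + ∫_0^L u'(x)^2 dx.
Compute u'(x) = 3*x**2 + 2*x - 3.
Then u(x)^2 = x**6 + 2*x**5 - 5*x**4 - 8*x**3 + 7*x**2 + 6*x + 1 and u'(x)^2 = 9*x**4 + 12*x**3 - 14*x**2 - 12*x + 9.
Integrate each monomial from 0 to 2 using ∫_0^2 c·x^n dx = c·2^(n+1)/(n+1):
  ∫_0^2 u(x)^2 dx = ∫_0^2 (x^6 + 2*x^5 - 5*x^4 - 8*x^3 + 7*x^2 + 6*x + 1) dx. Term by term:
    ∫_0^2 x^6 dx = 128/7;  ∫_0^2 2*x^5 dx = 64/3;  ∫_0^2 -5*x^4 dx = -32;
    ∫_0^2 -8*x^3 dx = -32;  ∫_0^2 7*x^2 dx = 56/3;  ∫_0^2 6*x dx = 12;
    ∫_0^2 1 dx = 2.
  Sum: 128/7 + 64/3 − 32 − 32 + 56/3 + 12 + 2 = 58/7.
  ∫_0^2 u'(x)^2 dx = ∫_0^2 (9*x^4 + 12*x^3 - 14*x^2 - 12*x + 9) dx. Term by term:
    ∫_0^2 9*x^4 dx = 288/5;  ∫_0^2 12*x^3 dx = 48;  ∫_0^2 -14*x^2 dx = -112/3;
    ∫_0^2 -12*x dx = -24;  ∫_0^2 9 dx = 18.
  Sum: 288/5 + 48 − 112/3 − 24 + 18 = 934/15.
Adding: ||u||_{H^1}^2 = 58/7 + 934/15 = 7408/105.


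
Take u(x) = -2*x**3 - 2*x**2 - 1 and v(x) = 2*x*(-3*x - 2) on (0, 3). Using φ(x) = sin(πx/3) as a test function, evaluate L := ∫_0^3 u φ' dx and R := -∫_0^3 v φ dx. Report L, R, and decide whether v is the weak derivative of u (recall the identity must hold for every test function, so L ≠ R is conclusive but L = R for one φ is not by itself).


LHS = -648/π^3 + 198/π, RHS = -648/π^3 + 198/π. Yes, v = u' weakly.

u(x) = -2*x**3 - 2*x**2 - 1, classical derivative u'(x) = -6*x**2 - 4*x.
φ(x) = sin(πx/3), so φ'(x) = π*cos(π*x/3)/3.
Note φ(0) = φ(3) = 0, so the boundary term u·φ vanishes.
LHS = ∫_0^3 u(x) φ'(x) dx = ∫_0^3 (-2*π*x^3*cos(π*x/3)/3 - 2*π*x^2*cos(π*x/3)/3 - π*cos(π*x/3)/3) dx. Term by term:
  ∫_0^3 -π*cos(π*x/3)/3 dx = 0;  ∫_0^3 -2*π*x^2*cos(π*x/3)/3 dx = 36/π;  ∫_0^3 -2*π*x^3*cos(π*x/3)/3 dx = -648/π^3 + 162/π.
Sum: 0 + 36/π + -648/π^3 + 162/π = -648/π^3 + 198/π.
So LHS = -648/π^3 + 198/π.
∫_0^3 v(x) φ(x) dx = ∫_0^3 (-6*x^2*sin(π*x/3) - 4*x*sin(π*x/3)) dx. Term by term:
  ∫_0^3 -6*x^2*sin(π*x/3) dx = -162/π + 648/π^3;  ∫_0^3 -4*x*sin(π*x/3) dx = -36/π.
Sum: -162/π + 648/π^3 − 36/π = -198/π + 648/π^3.
So RHS = -∫_0^3 v(x) φ(x) dx = -648/π^3 + 198/π.
LHS = RHS, so the identity holds for this test φ.
Moreover u is smooth here and v(x) = u'(x) = -6*x**2 - 4*x pointwise, so the identity holds for every test function. Hence v is the weak derivative of u.


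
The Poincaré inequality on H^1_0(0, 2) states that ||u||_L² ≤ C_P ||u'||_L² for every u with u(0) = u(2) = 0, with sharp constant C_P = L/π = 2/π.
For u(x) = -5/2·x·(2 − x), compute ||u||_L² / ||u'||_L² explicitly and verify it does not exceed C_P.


||u||_L² / ||u'||_L² = sqrt(10)/5 < C_P = 2/π.

u(x) = -5/2·x·(2 − x), so u'(x) = 5*x - 5.
u(x) = -5/2·x·(2 − x) vanishes at x = 0 and x = 2, so u ∈ H^1_0(0, 2). Differentiate via the product rule and integrate the resulting polynomials term by term.
  ∫_0^2 u² dx = ∫_0^2 (25*x^4/4 - 25*x^3 + 25*x^2) dx. Term by term:
    ∫_0^2 25*x^4/4 dx = 40;  ∫_0^2 -25*x^3 dx = -100;  ∫_0^2 25*x^2 dx = 200/3.
  Sum: 40 − 100 + 200/3 = 20/3.
  ∫_0^2 (u')² dx = ∫_0^2 (25*x^2 - 50*x + 25) dx. Term by term:
    ∫_0^2 25*x^2 dx = 200/3;  ∫_0^2 -50*x dx = -100;  ∫_0^2 25 dx = 50.
  Sum: 200/3 − 100 + 50 = 50/3.
∫_0^2 u² dx = 20/3, so ||u||_L² = 2*sqrt(15)/3.
∫_0^2 (u')² dx = 50/3, so ||u'||_L² = 5*sqrt(6)/3.
Ratio ||u||_L² / ||u'||_L² = sqrt(10)/5.
Sharp Poincaré constant on H^1_0(0, 2) is C_P = L/π = 2/π, achieved by sin(π/2·x).
A polynomial bump cannot attain the sharp Poincaré constant (only the first sine eigenfunction does), so the ratio is strictly less than C_P, consistent with ||u||_L² ≤ C_P ||u'||_L².


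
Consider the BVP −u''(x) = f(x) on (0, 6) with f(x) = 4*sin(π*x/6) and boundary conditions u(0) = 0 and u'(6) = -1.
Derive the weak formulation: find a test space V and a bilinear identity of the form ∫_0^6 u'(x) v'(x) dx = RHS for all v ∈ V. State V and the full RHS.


V = {v ∈ H^1(0, 6) : v(0) = 0} (test functions vanish at x = 0 where u is specified); weak form: ∫_0^6 u'v' dx = ∫_0^6 (4*sin(π*x/6)) v dx − v(6) for all v ∈ V.

Multiply both sides by a test function v and integrate from 0 to 6:
  ∫_0^6 −u''(x) v(x) dx = ∫_0^6 f(x) v(x) dx.
Integrate the LHS by parts once:
  ∫_0^6 −u'' v dx = −[u'(x) v(x)]_0^6 + ∫_0^6 u'(x) v'(x) dx.
Thus ∫_0^6 u'(x) v'(x) dx = ∫_0^6 f(x) v(x) dx + [u'(x) v(x)]_0^6.
Choose V so that boundary terms are either known or forced to vanish.
Mixed BC: u(0) = 0 (Dirichlet) and u'(6) = -1 (Neumann). Define V = {v ∈ H^1(0, 6) : v(0) = 0}. Then [u' v]_0^6 = u'(6)·v(6) − u'(0)·0 = − v(6).
Weak formulation: find u (satisfying any essential BC) such that ∫_0^6 u'(x) v'(x) dx = ∫_0^6 f v dx − v(6) for all v ∈ V (Dirichlet at 0 absorbed into V; Neumann datum at x = 6 contributes the boundary term).
Substituting f(x) = 4*sin(π*x/6), the right-hand side is ∫_0^6 (4*sin(π*x/6)) v dx − v(6).


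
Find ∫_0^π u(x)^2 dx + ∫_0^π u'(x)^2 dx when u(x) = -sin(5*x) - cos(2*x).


||u||_{H^1(0,π)}^2 = 100/21 + 31*π/2

u'(x) = 2*sin(2*x) - 5*cos(5*x).
Expand u² and (u')² and integrate term by term on (0, π), using: for integers n ≥ 1, ∫_0^π sin²(nx) dx = ∫_0^π cos²(nx) dx = π/2; for n ≠ n', ∫_0^π sin(nx)sin(n'x) dx = ∫_0^π cos(nx)cos(n'x) dx = 0; and by product-to-sum, ∫_0^π sin(nx)cos(n'x) dx = ½∫_0^π [sin((n+n')x) + sin((n−n')x)] dx, which is 0 when n+n' is even and 2n/(n²−n'²) when n+n' is odd (it need not vanish on (0, π)).
  u² squared terms: (-1)²·∫cos(2x)² dx = 1·π/2 = π/2;  (-1)²·∫sin(5x)² dx = 1·π/2 = π/2.
  u² cross terms: 2·(-1)·(-1)·∫cos(2x)·sin(5x) dx = 2·(10/21) = 20/21.
  So ∫_0^π u² dx = π/2 + π/2 + 20/21 = 20/21 + π.
  (u')² squared terms: (-5)²·∫cos(5x)² dx = 25·π/2 = 25*π/2;  (2)²·∫sin(2x)² dx = 4·π/2 = 2*π.
  (u')² cross terms: 2·(-5)·(2)·∫cos(5x)·sin(2x) dx = -20·(-4/21) = 80/21.
  So ∫_0^π (u')² dx = 25*π/2 + 2*π + 80/21 = 80/21 + 29*π/2.
||u||_{H^1}^2 = (20/21 + π) + (80/21 + 29*π/2) = 100/21 + 31*π/2.


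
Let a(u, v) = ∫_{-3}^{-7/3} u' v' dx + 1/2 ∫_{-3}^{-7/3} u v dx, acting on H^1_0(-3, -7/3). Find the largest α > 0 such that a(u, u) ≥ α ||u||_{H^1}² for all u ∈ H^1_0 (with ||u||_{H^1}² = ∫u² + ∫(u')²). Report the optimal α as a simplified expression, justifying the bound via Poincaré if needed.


α = (2 + 9*π^2)/(4 + 9*π^2)

Coercivity of a(·,·) on H^1_0(-3, -7/3) means a(u, u) ≥ α ||u||_{H^1}² for every u ∈ H^1_0.
The interval has length L = 2/3, and Poincaré/coercivity depend only on L. Here a(u, u) = ∫(u')² + (1/2)·∫u².
Here 0 < c = 1/2 < 1. The condition a(u,u) ≥ α||u||_{H^1}² reads (1−α)∫(u')² ≥ (α−c)∫u². Any admissible α is ≤ 1 (rapidly oscillating u have ∫u²/∫(u')² → 0), and α = 1 would force 0 ≥ (1−c)∫u², impossible since c < 1; so 1−α > 0. By the sharp Poincaré inequality on H^1_0 of an interval of length L, ∫(u')² ≥ (π/L)²∫u² with equality for the first sine mode sin(π(x−x₀)/L) (x₀ the left endpoint), so the inequality holds for all u iff (1−α)(π/L)² ≥ α − c, i.e. α ≤ ((π/L)² + c)/((π/L)² + 1) = (1 + c(L/π)²)/(1 + (L/π)²). With (π/L)² = 9*π^2/4 and c = 1/2, the largest admissible constant is α = ((π/L)² + c)/((π/L)² + 1).
Simplifying, α = (2 + 9*π^2)/(4 + 9*π^2).


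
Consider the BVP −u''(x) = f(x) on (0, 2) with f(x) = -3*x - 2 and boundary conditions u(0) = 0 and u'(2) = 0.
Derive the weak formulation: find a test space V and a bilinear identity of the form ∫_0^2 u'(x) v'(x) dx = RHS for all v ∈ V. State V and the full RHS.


V = {v ∈ H^1(0, 2) : v(0) = 0} (test functions vanish at x = 0 where u is specified); weak form: ∫_0^2 u'v' dx = ∫_0^2 (-3*x - 2) v dx for all v ∈ V.

Multiply both sides by a test function v and integrate from 0 to 2:
  ∫_0^2 −u''(x) v(x) dx = ∫_0^2 f(x) v(x) dx.
Integrate the LHS by parts once:
  ∫_0^2 −u'' v dx = −[u'(x) v(x)]_0^2 + ∫_0^2 u'(x) v'(x) dx.
Thus ∫_0^2 u'(x) v'(x) dx = ∫_0^2 f(x) v(x) dx + [u'(x) v(x)]_0^2.
Choose V so that boundary terms are either known or forced to vanish.
Mixed BC: u(0) = 0 (Dirichlet) and u'(2) = 0 (Neumann). Define V = {v ∈ H^1(0, 2) : v(0) = 0}. Then [u' v]_0^2 = u'(2)·v(2) − u'(0)·0 = 0.
Weak formulation: find u (satisfying any essential BC) such that ∫_0^2 u'(x) v'(x) dx = ∫_0^2 f v dx for all v ∈ V (Dirichlet at 0 absorbed into V; the Neumann datum at x = 2 is zero, so no boundary term remains).
Substituting f(x) = -3*x - 2, the right-hand side is ∫_0^2 (-3*x - 2) v dx.


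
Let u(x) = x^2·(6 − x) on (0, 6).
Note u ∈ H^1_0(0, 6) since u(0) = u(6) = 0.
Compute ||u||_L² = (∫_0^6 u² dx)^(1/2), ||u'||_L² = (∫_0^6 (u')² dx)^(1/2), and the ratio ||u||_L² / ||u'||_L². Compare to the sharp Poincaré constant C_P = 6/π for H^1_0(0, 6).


||u||_L² / ||u'||_L² = 3*sqrt(14)/7 < C_P = 6/π.

u(x) = x^2·(6 − x), so u'(x) = 3*x*(4 - x).
u(x) = x^2·(6 − x) vanishes at x = 0 and x = 6, so u ∈ H^1_0(0, 6). Differentiate via the product rule and integrate the resulting polynomials term by term.
  ∫_0^6 u² dx = ∫_0^6 (x^6 - 12*x^5 + 36*x^4) dx. Term by term:
    ∫_0^6 x^6 dx = 279936/7;  ∫_0^6 -12*x^5 dx = -93312;  ∫_0^6 36*x^4 dx = 279936/5.
  Sum: 279936/7 − 93312 + 279936/5 = 93312/35.
  ∫_0^6 (u')² dx = ∫_0^6 (9*x^4 - 72*x^3 + 144*x^2) dx. Term by term:
    ∫_0^6 9*x^4 dx = 69984/5;  ∫_0^6 -72*x^3 dx = -23328;  ∫_0^6 144*x^2 dx = 10368.
  Sum: 69984/5 − 23328 + 10368 = 5184/5.
∫_0^6 u² dx = 93312/35, so ||u||_L² = 216*sqrt(70)/35.
∫_0^6 (u')² dx = 5184/5, so ||u'||_L² = 72*sqrt(5)/5.
Ratio ||u||_L² / ||u'||_L² = 3*sqrt(14)/7.
Sharp Poincaré constant on H^1_0(0, 6) is C_P = L/π = 6/π, achieved by sin(π/6·x).
A polynomial bump cannot attain the sharp Poincaré constant (only the first sine eigenfunction does), so the ratio is strictly less than C_P, consistent with ||u||_L² ≤ C_P ||u'||_L².


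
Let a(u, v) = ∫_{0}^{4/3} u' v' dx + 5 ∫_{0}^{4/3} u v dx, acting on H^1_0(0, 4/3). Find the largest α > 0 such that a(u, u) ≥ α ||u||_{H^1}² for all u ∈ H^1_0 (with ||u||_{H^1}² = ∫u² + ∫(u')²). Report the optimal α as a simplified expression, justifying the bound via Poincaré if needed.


α = 1

Coercivity of a(·,·) on H^1_0(0, 4/3) means a(u, u) ≥ α ||u||_{H^1}² for every u ∈ H^1_0.
The interval has length L = 4/3, and Poincaré/coercivity depend only on L. Here a(u, u) = ∫(u')² + (5)·∫u².
Here c = 5 ≥ 1, so a(u,u) = ∫(u')² + c∫u² ≥ ∫(u')² + ∫u² = ||u||_{H^1}², i.e. α = 1 works. No larger α is possible: a(u,u) ≥ α||u||_{H^1}² means (1−α)∫(u')² ≥ (α−c)∫u², and for the modes u_n = sin(nπ(x−x₀)/L) (x₀ the left endpoint) one has ∫u_n²/∫(u_n')² = (L/(nπ))² → 0, so a(u_n,u_n)/||u_n||_{H^1}² → 1. Hence the optimal constant is α = 1.
Therefore α = 1.


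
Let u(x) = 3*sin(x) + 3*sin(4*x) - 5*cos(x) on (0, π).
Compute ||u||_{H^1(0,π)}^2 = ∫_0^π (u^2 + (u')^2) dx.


||u||_{H^1(0,π)}^2 = -32 + 221*π/2

u'(x) = 5*sin(x) + 3*cos(x) + 12*cos(4*x).
Expand u² and (u')² and integrate term by term on (0, π), using: for integers n ≥ 1, ∫_0^π sin²(nx) dx = ∫_0^π cos²(nx) dx = π/2; for n ≠ n', ∫_0^π sin(nx)sin(n'x) dx = ∫_0^π cos(nx)cos(n'x) dx = 0; and by product-to-sum, ∫_0^π sin(nx)cos(n'x) dx = ½∫_0^π [sin((n+n')x) + sin((n−n')x)] dx, which is 0 when n+n' is even and 2n/(n²−n'²) when n+n' is odd (it need not vanish on (0, π)).
  u² squared terms: (-5)²·∫cos(x)² dx = 25·π/2 = 25*π/2;  (3)²·∫sin(x)² dx = 9·π/2 = 9*π/2;  (3)²·∫sin(4x)² dx = 9·π/2 = 9*π/2.
  u² cross terms: 2·(-5)·(3)·∫cos(x)·sin(x) dx = -30·(0) = 0;  2·(-5)·(3)·∫cos(x)·sin(4x) dx = -30·(8/15) = -16;  2·(3)·(3)·∫sin(x)·sin(4x) dx = 18·(0) = 0.
  So ∫_0^π u² dx = 25*π/2 + 9*π/2 + 9*π/2 + 0 − 16 + 0 = -16 + 43*π/2.
  (u')² squared terms: (3)²·∫cos(x)² dx = 9·π/2 = 9*π/2;  (5)²·∫sin(x)² dx = 25·π/2 = 25*π/2;  (12)²·∫cos(4x)² dx = 144·π/2 = 72*π.
  (u')² cross terms: 2·(3)·(5)·∫cos(x)·sin(x) dx = 30·(0) = 0;  2·(3)·(12)·∫cos(x)·cos(4x) dx = 72·(0) = 0;  2·(5)·(12)·∫sin(x)·cos(4x) dx = 120·(-2/15) = -16.
  So ∫_0^π (u')² dx = 9*π/2 + 25*π/2 + 72*π + 0 + 0 − 16 = -16 + 89*π.
||u||_{H^1}^2 = (-16 + 43*π/2) + (-16 + 89*π) = -32 + 221*π/2.


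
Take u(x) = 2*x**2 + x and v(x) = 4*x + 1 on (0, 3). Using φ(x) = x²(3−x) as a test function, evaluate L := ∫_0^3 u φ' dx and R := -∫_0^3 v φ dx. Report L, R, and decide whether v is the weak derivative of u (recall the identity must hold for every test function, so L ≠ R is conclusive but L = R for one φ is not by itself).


LHS = -1107/20, RHS = -1107/20. Yes, v = u' weakly.

u(x) = 2*x**2 + x, classical derivative u'(x) = 4*x + 1.
φ(x) = x²(3−x), so φ'(x) = 3*x*(2 - x).
Note φ(0) = φ(3) = 0, so the boundary term u·φ vanishes.
LHS = ∫_0^3 u(x) φ'(x) dx = ∫_0^3 (-6*x^4 + 9*x^3 + 6*x^2) dx. Term by term:
  ∫_0^3 -6*x^4 dx = -1458/5;  ∫_0^3 9*x^3 dx = 729/4;  ∫_0^3 6*x^2 dx = 54.
Sum: -1458/5 + 729/4 + 54 = -1107/20.
So LHS = -1107/20.
∫_0^3 v(x) φ(x) dx = ∫_0^3 (-4*x^4 + 11*x^3 + 3*x^2) dx. Term by term:
  ∫_0^3 -4*x^4 dx = -972/5;  ∫_0^3 11*x^3 dx = 891/4;  ∫_0^3 3*x^2 dx = 27.
Sum: -972/5 + 891/4 + 27 = 1107/20.
So RHS = -∫_0^3 v(x) φ(x) dx = -1107/20.
LHS = RHS, so the identity holds for this test φ.
Moreover u is smooth here and v(x) = u'(x) = 4*x + 1 pointwise, so the identity holds for every test function. Hence v is the weak derivative of u.


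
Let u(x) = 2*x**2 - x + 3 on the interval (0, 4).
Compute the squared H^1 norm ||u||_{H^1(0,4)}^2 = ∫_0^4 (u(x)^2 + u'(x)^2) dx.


||u||_{H^1}^2 = 16648/15

The H^1 norm (squared) on an interval (0, L) is
  ||u||_{H^1}^2 = ∫_0^L u(x)^2 dx + ∫_0^L u'(x)^2 dx.
Compute u'(x) = 4*x - 1.
Then u(x)^2 = 4*x**4 - 4*x**3 + 13*x**2 - 6*x + 9 and u'(x)^2 = 16*x**2 - 8*x + 1.
Integrate each monomial from 0 to 4 using ∫_0^4 c·x^n dx = c·4^(n+1)/(n+1):
  ∫_0^4 u(x)^2 dx = ∫_0^4 (4*x^4 - 4*x^3 + 13*x^2 - 6*x + 9) dx. Term by term:
    ∫_0^4 4*x^4 dx = 4096/5;  ∫_0^4 -4*x^3 dx = -256;  ∫_0^4 13*x^2 dx = 832/3;
    ∫_0^4 -6*x dx = -48;  ∫_0^4 9 dx = 36.
  Sum: 4096/5 − 256 + 832/3 − 48 + 36 = 12428/15.
  ∫_0^4 u'(x)^2 dx = ∫_0^4 (16*x^2 - 8*x + 1) dx. Term by term:
    ∫_0^4 16*x^2 dx = 1024/3;  ∫_0^4 -8*x dx = -64;  ∫_0^4 1 dx = 4.
  Sum: 1024/3 − 64 + 4 = 844/3.
Adding: ||u||_{H^1}^2 = 12428/15 + 844/3 = 16648/15.
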